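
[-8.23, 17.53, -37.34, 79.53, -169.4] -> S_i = -8.23*(-2.13)^i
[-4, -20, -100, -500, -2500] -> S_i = -4*5^i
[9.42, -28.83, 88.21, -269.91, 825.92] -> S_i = 9.42*(-3.06)^i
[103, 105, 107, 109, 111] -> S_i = 103 + 2*i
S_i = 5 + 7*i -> [5, 12, 19, 26, 33]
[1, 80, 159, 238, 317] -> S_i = 1 + 79*i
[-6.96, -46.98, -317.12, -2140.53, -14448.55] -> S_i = -6.96*6.75^i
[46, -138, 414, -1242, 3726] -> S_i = 46*-3^i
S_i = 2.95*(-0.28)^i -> [2.95, -0.83, 0.23, -0.06, 0.02]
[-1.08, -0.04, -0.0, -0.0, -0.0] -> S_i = -1.08*0.04^i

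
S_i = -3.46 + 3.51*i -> [-3.46, 0.05, 3.56, 7.07, 10.58]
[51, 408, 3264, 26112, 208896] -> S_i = 51*8^i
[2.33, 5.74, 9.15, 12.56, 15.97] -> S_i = 2.33 + 3.41*i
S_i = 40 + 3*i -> [40, 43, 46, 49, 52]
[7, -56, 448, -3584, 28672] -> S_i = 7*-8^i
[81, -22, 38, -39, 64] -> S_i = Random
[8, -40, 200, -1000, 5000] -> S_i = 8*-5^i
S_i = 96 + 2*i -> [96, 98, 100, 102, 104]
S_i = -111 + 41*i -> [-111, -70, -29, 12, 53]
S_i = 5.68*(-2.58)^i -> [5.68, -14.65, 37.81, -97.55, 251.67]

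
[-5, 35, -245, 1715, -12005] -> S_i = -5*-7^i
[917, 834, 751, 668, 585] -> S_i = 917 + -83*i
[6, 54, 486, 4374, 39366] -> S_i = 6*9^i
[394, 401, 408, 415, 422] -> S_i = 394 + 7*i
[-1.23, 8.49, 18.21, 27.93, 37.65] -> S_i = -1.23 + 9.72*i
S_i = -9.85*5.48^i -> [-9.85, -53.98, -295.8, -1620.98, -8882.98]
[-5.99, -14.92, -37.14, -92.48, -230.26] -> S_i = -5.99*2.49^i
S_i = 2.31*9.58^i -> [2.31, 22.13, 212.0, 2030.99, 19456.92]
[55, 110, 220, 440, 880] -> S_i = 55*2^i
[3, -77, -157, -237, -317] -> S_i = 3 + -80*i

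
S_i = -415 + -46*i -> [-415, -461, -507, -553, -599]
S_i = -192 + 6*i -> [-192, -186, -180, -174, -168]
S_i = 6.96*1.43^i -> [6.96, 9.95, 14.23, 20.35, 29.1]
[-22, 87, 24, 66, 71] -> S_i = Random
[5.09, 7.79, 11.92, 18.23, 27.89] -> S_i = 5.09*1.53^i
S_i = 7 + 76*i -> [7, 83, 159, 235, 311]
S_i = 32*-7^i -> [32, -224, 1568, -10976, 76832]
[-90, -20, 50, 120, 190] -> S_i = -90 + 70*i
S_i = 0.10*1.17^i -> [0.1, 0.12, 0.14, 0.16, 0.19]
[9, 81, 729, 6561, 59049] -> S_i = 9*9^i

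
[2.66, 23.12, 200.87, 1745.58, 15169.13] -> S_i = 2.66*8.69^i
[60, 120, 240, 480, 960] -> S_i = 60*2^i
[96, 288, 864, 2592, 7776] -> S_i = 96*3^i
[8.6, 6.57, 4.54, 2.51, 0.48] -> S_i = 8.60 + -2.03*i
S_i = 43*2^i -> [43, 86, 172, 344, 688]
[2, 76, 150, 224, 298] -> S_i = 2 + 74*i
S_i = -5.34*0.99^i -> [-5.34, -5.29, -5.23, -5.18, -5.13]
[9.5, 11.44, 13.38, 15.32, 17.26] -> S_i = 9.50 + 1.94*i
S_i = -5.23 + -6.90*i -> [-5.23, -12.13, -19.03, -25.93, -32.83]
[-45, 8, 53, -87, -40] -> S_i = Random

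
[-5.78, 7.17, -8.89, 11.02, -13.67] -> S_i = -5.78*(-1.24)^i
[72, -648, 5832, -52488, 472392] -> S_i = 72*-9^i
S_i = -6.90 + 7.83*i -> [-6.9, 0.93, 8.76, 16.59, 24.42]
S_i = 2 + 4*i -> [2, 6, 10, 14, 18]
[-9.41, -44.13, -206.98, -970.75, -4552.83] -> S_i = -9.41*4.69^i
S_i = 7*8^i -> [7, 56, 448, 3584, 28672]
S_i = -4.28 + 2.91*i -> [-4.28, -1.37, 1.54, 4.45, 7.36]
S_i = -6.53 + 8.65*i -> [-6.53, 2.12, 10.77, 19.42, 28.07]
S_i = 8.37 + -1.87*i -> [8.37, 6.5, 4.63, 2.76, 0.89]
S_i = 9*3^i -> [9, 27, 81, 243, 729]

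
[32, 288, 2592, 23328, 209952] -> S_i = 32*9^i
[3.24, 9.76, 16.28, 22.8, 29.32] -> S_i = 3.24 + 6.52*i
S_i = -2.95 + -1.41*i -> [-2.95, -4.36, -5.77, -7.18, -8.59]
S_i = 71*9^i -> [71, 639, 5751, 51759, 465831]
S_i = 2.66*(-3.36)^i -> [2.66, -8.94, 30.03, -100.9, 339.03]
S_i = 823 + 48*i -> [823, 871, 919, 967, 1015]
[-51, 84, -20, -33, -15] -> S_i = Random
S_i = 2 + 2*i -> [2, 4, 6, 8, 10]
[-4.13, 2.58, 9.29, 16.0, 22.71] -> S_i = -4.13 + 6.71*i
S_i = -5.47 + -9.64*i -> [-5.47, -15.11, -24.75, -34.39, -44.03]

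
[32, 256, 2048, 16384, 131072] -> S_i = 32*8^i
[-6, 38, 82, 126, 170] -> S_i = -6 + 44*i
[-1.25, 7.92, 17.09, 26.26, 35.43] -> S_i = -1.25 + 9.17*i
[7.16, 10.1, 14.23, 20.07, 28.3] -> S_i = 7.16*1.41^i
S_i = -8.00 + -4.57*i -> [-8.0, -12.57, -17.14, -21.71, -26.28]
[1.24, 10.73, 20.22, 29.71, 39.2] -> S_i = 1.24 + 9.49*i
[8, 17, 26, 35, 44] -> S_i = 8 + 9*i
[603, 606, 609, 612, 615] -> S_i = 603 + 3*i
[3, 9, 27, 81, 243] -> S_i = 3*3^i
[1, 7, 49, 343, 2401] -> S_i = 1*7^i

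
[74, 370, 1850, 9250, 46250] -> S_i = 74*5^i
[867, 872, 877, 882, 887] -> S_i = 867 + 5*i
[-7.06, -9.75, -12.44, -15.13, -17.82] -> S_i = -7.06 + -2.69*i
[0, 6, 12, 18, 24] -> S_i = 0 + 6*i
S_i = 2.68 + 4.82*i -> [2.68, 7.5, 12.32, 17.14, 21.96]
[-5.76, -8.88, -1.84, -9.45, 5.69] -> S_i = Random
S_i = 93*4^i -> [93, 372, 1488, 5952, 23808]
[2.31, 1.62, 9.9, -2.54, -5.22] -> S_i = Random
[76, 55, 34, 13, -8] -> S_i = 76 + -21*i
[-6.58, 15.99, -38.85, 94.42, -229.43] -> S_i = -6.58*(-2.43)^i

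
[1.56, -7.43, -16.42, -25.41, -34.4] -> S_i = 1.56 + -8.99*i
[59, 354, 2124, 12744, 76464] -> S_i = 59*6^i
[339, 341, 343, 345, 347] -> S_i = 339 + 2*i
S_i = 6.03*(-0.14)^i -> [6.03, -0.84, 0.12, -0.02, 0.0]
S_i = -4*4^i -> [-4, -16, -64, -256, -1024]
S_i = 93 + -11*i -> [93, 82, 71, 60, 49]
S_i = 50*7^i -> [50, 350, 2450, 17150, 120050]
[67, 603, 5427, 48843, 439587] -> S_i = 67*9^i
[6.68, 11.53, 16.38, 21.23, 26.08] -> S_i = 6.68 + 4.85*i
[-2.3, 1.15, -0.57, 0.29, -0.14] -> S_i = -2.30*(-0.50)^i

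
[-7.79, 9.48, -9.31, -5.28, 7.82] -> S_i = Random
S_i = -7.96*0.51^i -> [-7.96, -4.06, -2.07, -1.06, -0.54]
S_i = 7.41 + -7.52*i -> [7.41, -0.11, -7.63, -15.15, -22.67]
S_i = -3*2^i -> [-3, -6, -12, -24, -48]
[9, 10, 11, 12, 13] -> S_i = 9 + 1*i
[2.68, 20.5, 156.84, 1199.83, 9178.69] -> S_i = 2.68*7.65^i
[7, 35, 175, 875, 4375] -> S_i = 7*5^i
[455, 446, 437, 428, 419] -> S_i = 455 + -9*i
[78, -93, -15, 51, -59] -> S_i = Random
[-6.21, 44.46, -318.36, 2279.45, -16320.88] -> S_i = -6.21*(-7.16)^i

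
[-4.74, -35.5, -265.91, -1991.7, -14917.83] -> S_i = -4.74*7.49^i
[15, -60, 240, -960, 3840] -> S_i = 15*-4^i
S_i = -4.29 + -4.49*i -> [-4.29, -8.78, -13.27, -17.76, -22.25]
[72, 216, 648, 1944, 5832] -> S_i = 72*3^i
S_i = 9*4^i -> [9, 36, 144, 576, 2304]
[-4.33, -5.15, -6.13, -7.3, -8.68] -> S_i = -4.33*1.19^i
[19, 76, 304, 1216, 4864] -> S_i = 19*4^i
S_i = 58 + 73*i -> [58, 131, 204, 277, 350]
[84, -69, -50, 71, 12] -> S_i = Random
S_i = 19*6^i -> [19, 114, 684, 4104, 24624]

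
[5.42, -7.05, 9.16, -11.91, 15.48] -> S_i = 5.42*(-1.30)^i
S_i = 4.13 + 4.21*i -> [4.13, 8.34, 12.55, 16.76, 20.97]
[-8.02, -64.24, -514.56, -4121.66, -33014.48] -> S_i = -8.02*8.01^i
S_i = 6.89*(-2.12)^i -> [6.89, -14.61, 30.97, -65.65, 139.18]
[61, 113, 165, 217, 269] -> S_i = 61 + 52*i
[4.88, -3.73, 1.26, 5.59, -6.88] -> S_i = Random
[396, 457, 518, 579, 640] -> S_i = 396 + 61*i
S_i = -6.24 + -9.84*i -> [-6.24, -16.08, -25.92, -35.76, -45.6]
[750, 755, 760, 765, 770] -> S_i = 750 + 5*i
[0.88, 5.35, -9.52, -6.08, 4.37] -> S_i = Random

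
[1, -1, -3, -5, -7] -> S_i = 1 + -2*i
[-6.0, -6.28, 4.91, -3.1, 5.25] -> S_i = Random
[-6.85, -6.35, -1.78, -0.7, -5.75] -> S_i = Random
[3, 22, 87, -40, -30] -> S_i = Random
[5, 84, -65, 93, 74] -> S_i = Random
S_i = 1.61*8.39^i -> [1.61, 13.51, 113.33, 950.85, 7977.63]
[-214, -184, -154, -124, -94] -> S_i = -214 + 30*i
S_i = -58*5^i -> [-58, -290, -1450, -7250, -36250]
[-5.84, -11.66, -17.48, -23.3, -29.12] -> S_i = -5.84 + -5.82*i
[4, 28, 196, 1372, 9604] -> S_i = 4*7^i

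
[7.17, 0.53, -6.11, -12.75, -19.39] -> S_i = 7.17 + -6.64*i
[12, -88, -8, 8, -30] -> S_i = Random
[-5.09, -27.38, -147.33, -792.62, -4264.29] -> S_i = -5.09*5.38^i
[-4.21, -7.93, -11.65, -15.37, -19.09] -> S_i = -4.21 + -3.72*i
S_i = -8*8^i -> [-8, -64, -512, -4096, -32768]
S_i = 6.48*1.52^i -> [6.48, 9.85, 14.97, 22.76, 34.59]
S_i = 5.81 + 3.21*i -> [5.81, 9.02, 12.23, 15.44, 18.65]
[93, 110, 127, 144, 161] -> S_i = 93 + 17*i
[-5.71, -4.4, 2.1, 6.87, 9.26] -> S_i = Random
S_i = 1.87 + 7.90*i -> [1.87, 9.77, 17.67, 25.57, 33.47]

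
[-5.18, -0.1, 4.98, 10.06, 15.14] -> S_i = -5.18 + 5.08*i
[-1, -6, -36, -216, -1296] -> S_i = -1*6^i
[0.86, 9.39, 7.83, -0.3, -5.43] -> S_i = Random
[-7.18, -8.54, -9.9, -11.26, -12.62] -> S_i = -7.18 + -1.36*i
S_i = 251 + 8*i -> [251, 259, 267, 275, 283]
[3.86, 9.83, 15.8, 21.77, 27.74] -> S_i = 3.86 + 5.97*i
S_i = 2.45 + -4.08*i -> [2.45, -1.63, -5.71, -9.79, -13.87]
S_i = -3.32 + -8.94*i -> [-3.32, -12.26, -21.2, -30.14, -39.08]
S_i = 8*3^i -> [8, 24, 72, 216, 648]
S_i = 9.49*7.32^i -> [9.49, 69.47, 508.5, 3722.2, 27246.49]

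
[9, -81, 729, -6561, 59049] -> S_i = 9*-9^i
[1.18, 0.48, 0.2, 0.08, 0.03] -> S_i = 1.18*0.41^i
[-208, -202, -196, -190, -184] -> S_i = -208 + 6*i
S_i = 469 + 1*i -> [469, 470, 471, 472, 473]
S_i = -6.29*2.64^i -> [-6.29, -16.61, -43.84, -115.73, -305.54]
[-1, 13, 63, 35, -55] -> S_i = Random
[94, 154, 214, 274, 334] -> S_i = 94 + 60*i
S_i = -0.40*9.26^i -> [-0.4, -3.7, -34.3, -317.61, -2941.06]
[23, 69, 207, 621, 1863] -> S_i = 23*3^i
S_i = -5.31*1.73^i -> [-5.31, -9.19, -15.89, -27.49, -47.56]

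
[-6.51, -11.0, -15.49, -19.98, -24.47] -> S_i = -6.51 + -4.49*i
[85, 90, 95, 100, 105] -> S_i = 85 + 5*i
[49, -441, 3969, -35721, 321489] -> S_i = 49*-9^i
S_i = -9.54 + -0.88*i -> [-9.54, -10.42, -11.3, -12.18, -13.06]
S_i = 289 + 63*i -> [289, 352, 415, 478, 541]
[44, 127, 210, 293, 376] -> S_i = 44 + 83*i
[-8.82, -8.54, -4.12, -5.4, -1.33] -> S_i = Random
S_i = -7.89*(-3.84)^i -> [-7.89, 30.3, -116.34, 446.76, -1715.54]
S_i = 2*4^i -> [2, 8, 32, 128, 512]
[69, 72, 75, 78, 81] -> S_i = 69 + 3*i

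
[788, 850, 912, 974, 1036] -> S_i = 788 + 62*i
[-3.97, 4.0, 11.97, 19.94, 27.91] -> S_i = -3.97 + 7.97*i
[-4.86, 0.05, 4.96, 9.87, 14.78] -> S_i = -4.86 + 4.91*i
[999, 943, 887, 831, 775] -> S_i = 999 + -56*i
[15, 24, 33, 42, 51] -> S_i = 15 + 9*i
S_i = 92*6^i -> [92, 552, 3312, 19872, 119232]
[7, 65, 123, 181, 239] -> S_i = 7 + 58*i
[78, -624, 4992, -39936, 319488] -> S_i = 78*-8^i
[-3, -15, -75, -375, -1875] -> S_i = -3*5^i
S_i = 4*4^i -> [4, 16, 64, 256, 1024]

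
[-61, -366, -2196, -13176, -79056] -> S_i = -61*6^i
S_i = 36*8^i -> [36, 288, 2304, 18432, 147456]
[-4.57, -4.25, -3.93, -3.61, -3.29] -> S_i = -4.57 + 0.32*i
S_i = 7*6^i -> [7, 42, 252, 1512, 9072]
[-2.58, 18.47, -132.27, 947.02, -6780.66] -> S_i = -2.58*(-7.16)^i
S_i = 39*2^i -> [39, 78, 156, 312, 624]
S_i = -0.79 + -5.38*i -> [-0.79, -6.17, -11.55, -16.93, -22.31]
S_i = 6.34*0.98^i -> [6.34, 6.21, 6.09, 5.97, 5.85]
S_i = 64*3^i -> [64, 192, 576, 1728, 5184]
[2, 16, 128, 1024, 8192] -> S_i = 2*8^i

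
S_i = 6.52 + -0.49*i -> [6.52, 6.03, 5.54, 5.05, 4.56]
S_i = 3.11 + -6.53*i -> [3.11, -3.42, -9.95, -16.48, -23.01]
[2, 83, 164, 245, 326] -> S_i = 2 + 81*i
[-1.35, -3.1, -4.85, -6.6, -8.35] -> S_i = -1.35 + -1.75*i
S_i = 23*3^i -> [23, 69, 207, 621, 1863]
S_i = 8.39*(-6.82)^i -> [8.39, -57.22, 390.24, -2661.43, 18150.95]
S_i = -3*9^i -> [-3, -27, -243, -2187, -19683]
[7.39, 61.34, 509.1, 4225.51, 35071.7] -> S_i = 7.39*8.30^i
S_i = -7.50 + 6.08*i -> [-7.5, -1.42, 4.66, 10.74, 16.82]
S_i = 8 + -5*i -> [8, 3, -2, -7, -12]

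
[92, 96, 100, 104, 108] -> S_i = 92 + 4*i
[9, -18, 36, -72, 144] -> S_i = 9*-2^i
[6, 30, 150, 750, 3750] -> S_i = 6*5^i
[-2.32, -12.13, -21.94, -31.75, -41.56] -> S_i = -2.32 + -9.81*i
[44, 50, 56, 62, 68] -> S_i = 44 + 6*i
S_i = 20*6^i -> [20, 120, 720, 4320, 25920]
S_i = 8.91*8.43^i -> [8.91, 75.11, 633.19, 5337.78, 44997.46]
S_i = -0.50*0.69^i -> [-0.5, -0.34, -0.24, -0.16, -0.11]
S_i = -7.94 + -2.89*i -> [-7.94, -10.83, -13.72, -16.61, -19.5]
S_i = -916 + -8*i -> [-916, -924, -932, -940, -948]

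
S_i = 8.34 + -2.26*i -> [8.34, 6.08, 3.82, 1.56, -0.7]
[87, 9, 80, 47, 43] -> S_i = Random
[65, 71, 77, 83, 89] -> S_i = 65 + 6*i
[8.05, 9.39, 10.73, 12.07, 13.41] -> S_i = 8.05 + 1.34*i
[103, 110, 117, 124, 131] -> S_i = 103 + 7*i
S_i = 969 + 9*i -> [969, 978, 987, 996, 1005]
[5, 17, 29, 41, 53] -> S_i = 5 + 12*i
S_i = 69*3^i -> [69, 207, 621, 1863, 5589]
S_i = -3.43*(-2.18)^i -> [-3.43, 7.48, -16.3, 35.54, -77.47]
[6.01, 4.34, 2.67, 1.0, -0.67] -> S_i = 6.01 + -1.67*i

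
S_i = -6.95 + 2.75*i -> [-6.95, -4.2, -1.45, 1.3, 4.05]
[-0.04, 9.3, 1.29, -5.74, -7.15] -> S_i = Random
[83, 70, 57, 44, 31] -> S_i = 83 + -13*i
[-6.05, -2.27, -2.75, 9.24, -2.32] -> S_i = Random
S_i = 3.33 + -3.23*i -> [3.33, 0.1, -3.13, -6.36, -9.59]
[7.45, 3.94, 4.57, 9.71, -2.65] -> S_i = Random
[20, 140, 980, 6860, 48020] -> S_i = 20*7^i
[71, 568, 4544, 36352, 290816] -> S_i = 71*8^i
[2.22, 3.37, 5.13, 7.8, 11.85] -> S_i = 2.22*1.52^i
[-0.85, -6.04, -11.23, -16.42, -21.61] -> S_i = -0.85 + -5.19*i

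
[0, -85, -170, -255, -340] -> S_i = 0 + -85*i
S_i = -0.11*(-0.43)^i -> [-0.11, 0.05, -0.02, 0.01, -0.0]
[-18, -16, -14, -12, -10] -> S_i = -18 + 2*i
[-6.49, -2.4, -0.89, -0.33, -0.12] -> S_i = -6.49*0.37^i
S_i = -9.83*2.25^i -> [-9.83, -22.12, -49.76, -111.97, -251.93]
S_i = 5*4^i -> [5, 20, 80, 320, 1280]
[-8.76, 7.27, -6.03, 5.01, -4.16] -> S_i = -8.76*(-0.83)^i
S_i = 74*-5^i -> [74, -370, 1850, -9250, 46250]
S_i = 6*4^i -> [6, 24, 96, 384, 1536]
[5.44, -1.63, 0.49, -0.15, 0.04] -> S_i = 5.44*(-0.30)^i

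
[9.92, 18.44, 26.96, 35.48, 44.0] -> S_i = 9.92 + 8.52*i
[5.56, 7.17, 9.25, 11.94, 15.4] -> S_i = 5.56*1.29^i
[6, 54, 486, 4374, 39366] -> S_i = 6*9^i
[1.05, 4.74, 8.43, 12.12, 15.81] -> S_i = 1.05 + 3.69*i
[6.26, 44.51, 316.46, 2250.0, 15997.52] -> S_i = 6.26*7.11^i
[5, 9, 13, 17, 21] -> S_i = 5 + 4*i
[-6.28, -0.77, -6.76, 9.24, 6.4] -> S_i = Random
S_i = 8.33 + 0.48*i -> [8.33, 8.81, 9.29, 9.77, 10.25]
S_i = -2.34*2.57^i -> [-2.34, -6.01, -15.46, -39.72, -102.08]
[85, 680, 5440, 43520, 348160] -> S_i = 85*8^i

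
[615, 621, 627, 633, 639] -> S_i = 615 + 6*i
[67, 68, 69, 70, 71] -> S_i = 67 + 1*i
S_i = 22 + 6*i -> [22, 28, 34, 40, 46]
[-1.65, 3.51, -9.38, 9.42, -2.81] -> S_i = Random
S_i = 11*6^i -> [11, 66, 396, 2376, 14256]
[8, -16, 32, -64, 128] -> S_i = 8*-2^i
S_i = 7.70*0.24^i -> [7.7, 1.85, 0.44, 0.11, 0.03]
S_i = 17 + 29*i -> [17, 46, 75, 104, 133]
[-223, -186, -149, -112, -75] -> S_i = -223 + 37*i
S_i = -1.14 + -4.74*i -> [-1.14, -5.88, -10.62, -15.36, -20.1]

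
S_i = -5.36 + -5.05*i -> [-5.36, -10.41, -15.46, -20.51, -25.56]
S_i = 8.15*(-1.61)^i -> [8.15, -13.12, 21.13, -34.01, 54.76]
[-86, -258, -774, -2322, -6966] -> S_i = -86*3^i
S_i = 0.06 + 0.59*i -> [0.06, 0.65, 1.24, 1.83, 2.42]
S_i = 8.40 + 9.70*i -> [8.4, 18.1, 27.8, 37.5, 47.2]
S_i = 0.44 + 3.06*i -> [0.44, 3.5, 6.56, 9.62, 12.68]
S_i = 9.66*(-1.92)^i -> [9.66, -18.55, 35.61, -68.37, 131.28]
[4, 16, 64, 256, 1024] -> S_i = 4*4^i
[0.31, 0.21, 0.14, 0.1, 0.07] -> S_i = 0.31*0.68^i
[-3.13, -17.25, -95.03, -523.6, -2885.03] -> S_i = -3.13*5.51^i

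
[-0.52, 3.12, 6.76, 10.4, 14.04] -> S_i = -0.52 + 3.64*i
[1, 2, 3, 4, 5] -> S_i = 1 + 1*i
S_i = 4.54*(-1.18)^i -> [4.54, -5.36, 6.32, -7.46, 8.8]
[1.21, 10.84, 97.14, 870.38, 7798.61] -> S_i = 1.21*8.96^i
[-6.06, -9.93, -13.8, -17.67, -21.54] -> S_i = -6.06 + -3.87*i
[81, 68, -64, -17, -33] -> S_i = Random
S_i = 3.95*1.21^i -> [3.95, 4.78, 5.78, 7.0, 8.47]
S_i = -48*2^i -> [-48, -96, -192, -384, -768]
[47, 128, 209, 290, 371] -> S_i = 47 + 81*i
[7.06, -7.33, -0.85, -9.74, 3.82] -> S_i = Random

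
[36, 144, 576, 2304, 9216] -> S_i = 36*4^i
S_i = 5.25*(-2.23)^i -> [5.25, -11.71, 26.11, -58.22, 129.83]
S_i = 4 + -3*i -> [4, 1, -2, -5, -8]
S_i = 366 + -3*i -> [366, 363, 360, 357, 354]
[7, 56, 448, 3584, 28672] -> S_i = 7*8^i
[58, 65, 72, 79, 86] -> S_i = 58 + 7*i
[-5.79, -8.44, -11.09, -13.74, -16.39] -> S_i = -5.79 + -2.65*i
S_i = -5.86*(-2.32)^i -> [-5.86, 13.6, -31.54, 73.17, -169.77]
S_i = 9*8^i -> [9, 72, 576, 4608, 36864]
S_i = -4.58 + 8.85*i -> [-4.58, 4.27, 13.12, 21.97, 30.82]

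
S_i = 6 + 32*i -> [6, 38, 70, 102, 134]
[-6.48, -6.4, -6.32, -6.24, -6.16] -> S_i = -6.48 + 0.08*i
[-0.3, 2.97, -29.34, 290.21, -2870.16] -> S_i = -0.30*(-9.89)^i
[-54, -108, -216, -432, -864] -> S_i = -54*2^i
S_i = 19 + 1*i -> [19, 20, 21, 22, 23]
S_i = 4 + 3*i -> [4, 7, 10, 13, 16]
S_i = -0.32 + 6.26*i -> [-0.32, 5.94, 12.2, 18.46, 24.72]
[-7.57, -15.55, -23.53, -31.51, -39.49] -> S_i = -7.57 + -7.98*i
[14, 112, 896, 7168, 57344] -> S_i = 14*8^i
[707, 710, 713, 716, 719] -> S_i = 707 + 3*i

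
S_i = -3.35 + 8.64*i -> [-3.35, 5.29, 13.93, 22.57, 31.21]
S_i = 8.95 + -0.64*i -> [8.95, 8.31, 7.67, 7.03, 6.39]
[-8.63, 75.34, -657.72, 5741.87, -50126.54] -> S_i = -8.63*(-8.73)^i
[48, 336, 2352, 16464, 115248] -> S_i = 48*7^i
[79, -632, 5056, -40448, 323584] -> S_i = 79*-8^i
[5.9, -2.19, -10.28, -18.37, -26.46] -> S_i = 5.90 + -8.09*i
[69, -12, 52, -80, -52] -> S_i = Random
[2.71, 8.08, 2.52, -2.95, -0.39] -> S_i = Random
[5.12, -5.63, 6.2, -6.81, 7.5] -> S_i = 5.12*(-1.10)^i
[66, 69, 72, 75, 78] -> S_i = 66 + 3*i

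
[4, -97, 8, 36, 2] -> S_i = Random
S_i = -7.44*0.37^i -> [-7.44, -2.75, -1.02, -0.38, -0.14]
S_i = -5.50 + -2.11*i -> [-5.5, -7.61, -9.72, -11.83, -13.94]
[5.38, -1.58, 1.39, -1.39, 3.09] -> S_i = Random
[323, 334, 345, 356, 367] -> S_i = 323 + 11*i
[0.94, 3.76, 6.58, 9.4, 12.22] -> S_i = 0.94 + 2.82*i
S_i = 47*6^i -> [47, 282, 1692, 10152, 60912]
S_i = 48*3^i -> [48, 144, 432, 1296, 3888]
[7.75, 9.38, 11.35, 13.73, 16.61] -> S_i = 7.75*1.21^i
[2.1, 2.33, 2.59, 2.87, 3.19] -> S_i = 2.10*1.11^i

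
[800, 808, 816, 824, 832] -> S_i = 800 + 8*i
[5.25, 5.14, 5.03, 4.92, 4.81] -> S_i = 5.25 + -0.11*i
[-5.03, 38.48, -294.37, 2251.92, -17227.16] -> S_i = -5.03*(-7.65)^i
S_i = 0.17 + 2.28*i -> [0.17, 2.45, 4.73, 7.01, 9.29]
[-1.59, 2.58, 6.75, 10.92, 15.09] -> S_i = -1.59 + 4.17*i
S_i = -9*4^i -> [-9, -36, -144, -576, -2304]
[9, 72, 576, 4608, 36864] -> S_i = 9*8^i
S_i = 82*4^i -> [82, 328, 1312, 5248, 20992]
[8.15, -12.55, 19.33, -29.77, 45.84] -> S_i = 8.15*(-1.54)^i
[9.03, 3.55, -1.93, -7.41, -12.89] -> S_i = 9.03 + -5.48*i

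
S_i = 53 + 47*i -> [53, 100, 147, 194, 241]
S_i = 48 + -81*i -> [48, -33, -114, -195, -276]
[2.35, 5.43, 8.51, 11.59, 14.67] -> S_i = 2.35 + 3.08*i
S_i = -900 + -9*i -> [-900, -909, -918, -927, -936]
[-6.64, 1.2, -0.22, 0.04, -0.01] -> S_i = -6.64*(-0.18)^i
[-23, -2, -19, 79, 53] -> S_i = Random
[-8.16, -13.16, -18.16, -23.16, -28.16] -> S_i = -8.16 + -5.00*i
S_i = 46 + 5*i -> [46, 51, 56, 61, 66]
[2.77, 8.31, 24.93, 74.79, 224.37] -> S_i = 2.77*3.00^i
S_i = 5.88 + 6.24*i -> [5.88, 12.12, 18.36, 24.6, 30.84]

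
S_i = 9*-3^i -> [9, -27, 81, -243, 729]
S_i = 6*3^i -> [6, 18, 54, 162, 486]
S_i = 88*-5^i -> [88, -440, 2200, -11000, 55000]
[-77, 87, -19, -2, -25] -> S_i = Random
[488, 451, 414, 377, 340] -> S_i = 488 + -37*i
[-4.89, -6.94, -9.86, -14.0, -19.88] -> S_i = -4.89*1.42^i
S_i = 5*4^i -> [5, 20, 80, 320, 1280]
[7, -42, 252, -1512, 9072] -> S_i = 7*-6^i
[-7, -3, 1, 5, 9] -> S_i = -7 + 4*i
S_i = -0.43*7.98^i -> [-0.43, -3.43, -27.38, -218.51, -1743.73]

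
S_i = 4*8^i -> [4, 32, 256, 2048, 16384]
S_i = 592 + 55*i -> [592, 647, 702, 757, 812]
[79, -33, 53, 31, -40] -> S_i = Random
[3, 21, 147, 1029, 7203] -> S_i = 3*7^i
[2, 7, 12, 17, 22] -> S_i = 2 + 5*i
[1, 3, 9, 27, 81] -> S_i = 1*3^i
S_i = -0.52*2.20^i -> [-0.52, -1.14, -2.52, -5.54, -12.18]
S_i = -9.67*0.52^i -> [-9.67, -5.03, -2.61, -1.36, -0.71]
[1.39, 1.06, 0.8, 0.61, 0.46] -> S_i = 1.39*0.76^i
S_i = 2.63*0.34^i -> [2.63, 0.89, 0.3, 0.1, 0.04]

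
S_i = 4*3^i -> [4, 12, 36, 108, 324]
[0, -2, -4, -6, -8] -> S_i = 0 + -2*i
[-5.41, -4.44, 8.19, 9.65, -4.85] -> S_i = Random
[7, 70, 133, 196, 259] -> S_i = 7 + 63*i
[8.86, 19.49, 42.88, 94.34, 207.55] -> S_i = 8.86*2.20^i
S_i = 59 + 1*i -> [59, 60, 61, 62, 63]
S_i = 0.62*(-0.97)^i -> [0.62, -0.6, 0.58, -0.57, 0.55]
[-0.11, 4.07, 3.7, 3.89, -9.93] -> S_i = Random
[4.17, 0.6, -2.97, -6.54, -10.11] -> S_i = 4.17 + -3.57*i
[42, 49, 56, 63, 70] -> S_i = 42 + 7*i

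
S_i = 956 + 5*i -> [956, 961, 966, 971, 976]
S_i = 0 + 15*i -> [0, 15, 30, 45, 60]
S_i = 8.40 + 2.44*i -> [8.4, 10.84, 13.28, 15.72, 18.16]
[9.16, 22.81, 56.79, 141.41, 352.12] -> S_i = 9.16*2.49^i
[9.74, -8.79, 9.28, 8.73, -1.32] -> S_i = Random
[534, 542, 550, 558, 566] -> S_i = 534 + 8*i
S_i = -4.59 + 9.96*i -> [-4.59, 5.37, 15.33, 25.29, 35.25]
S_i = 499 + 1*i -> [499, 500, 501, 502, 503]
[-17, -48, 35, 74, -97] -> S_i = Random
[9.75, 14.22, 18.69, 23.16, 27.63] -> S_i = 9.75 + 4.47*i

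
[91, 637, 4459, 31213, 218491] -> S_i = 91*7^i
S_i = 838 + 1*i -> [838, 839, 840, 841, 842]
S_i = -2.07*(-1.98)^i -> [-2.07, 4.1, -8.12, 16.07, -31.81]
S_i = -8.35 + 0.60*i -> [-8.35, -7.75, -7.15, -6.55, -5.95]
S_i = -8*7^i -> [-8, -56, -392, -2744, -19208]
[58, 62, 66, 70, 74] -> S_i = 58 + 4*i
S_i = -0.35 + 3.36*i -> [-0.35, 3.01, 6.37, 9.73, 13.09]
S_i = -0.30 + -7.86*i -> [-0.3, -8.16, -16.02, -23.88, -31.74]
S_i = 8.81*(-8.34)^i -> [8.81, -73.48, 612.78, -5110.63, 42622.62]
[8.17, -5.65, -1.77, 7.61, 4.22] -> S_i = Random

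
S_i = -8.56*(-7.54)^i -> [-8.56, 64.54, -486.65, 3669.34, -27666.81]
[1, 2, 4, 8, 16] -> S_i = 1*2^i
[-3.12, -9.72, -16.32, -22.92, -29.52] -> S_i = -3.12 + -6.60*i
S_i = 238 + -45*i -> [238, 193, 148, 103, 58]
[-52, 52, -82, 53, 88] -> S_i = Random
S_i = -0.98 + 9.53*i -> [-0.98, 8.55, 18.08, 27.61, 37.14]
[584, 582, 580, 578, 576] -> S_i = 584 + -2*i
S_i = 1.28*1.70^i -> [1.28, 2.18, 3.7, 6.29, 10.69]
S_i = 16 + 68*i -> [16, 84, 152, 220, 288]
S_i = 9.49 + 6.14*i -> [9.49, 15.63, 21.77, 27.91, 34.05]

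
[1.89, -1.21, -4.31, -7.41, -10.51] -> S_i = 1.89 + -3.10*i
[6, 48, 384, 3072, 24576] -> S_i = 6*8^i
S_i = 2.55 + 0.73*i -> [2.55, 3.28, 4.01, 4.74, 5.47]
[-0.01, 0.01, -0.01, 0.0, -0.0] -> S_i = -0.01*(-0.73)^i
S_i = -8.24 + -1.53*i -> [-8.24, -9.77, -11.3, -12.83, -14.36]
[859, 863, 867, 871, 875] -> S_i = 859 + 4*i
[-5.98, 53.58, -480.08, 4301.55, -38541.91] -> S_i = -5.98*(-8.96)^i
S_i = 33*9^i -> [33, 297, 2673, 24057, 216513]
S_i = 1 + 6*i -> [1, 7, 13, 19, 25]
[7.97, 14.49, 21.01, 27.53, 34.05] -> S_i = 7.97 + 6.52*i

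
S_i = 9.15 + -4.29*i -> [9.15, 4.86, 0.57, -3.72, -8.01]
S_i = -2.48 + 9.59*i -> [-2.48, 7.11, 16.7, 26.29, 35.88]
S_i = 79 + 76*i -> [79, 155, 231, 307, 383]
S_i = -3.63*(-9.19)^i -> [-3.63, 33.36, -306.58, 2817.43, -25892.18]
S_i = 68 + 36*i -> [68, 104, 140, 176, 212]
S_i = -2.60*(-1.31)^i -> [-2.6, 3.41, -4.46, 5.85, -7.66]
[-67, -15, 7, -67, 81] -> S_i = Random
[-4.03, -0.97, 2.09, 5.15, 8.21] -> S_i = -4.03 + 3.06*i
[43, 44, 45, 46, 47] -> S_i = 43 + 1*i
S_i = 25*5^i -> [25, 125, 625, 3125, 15625]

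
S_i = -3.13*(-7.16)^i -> [-3.13, 22.41, -160.46, 1148.9, -8226.15]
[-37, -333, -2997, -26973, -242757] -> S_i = -37*9^i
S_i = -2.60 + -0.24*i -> [-2.6, -2.84, -3.08, -3.32, -3.56]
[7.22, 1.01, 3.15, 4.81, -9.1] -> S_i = Random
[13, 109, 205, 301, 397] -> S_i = 13 + 96*i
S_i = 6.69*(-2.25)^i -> [6.69, -15.05, 33.87, -76.2, 171.46]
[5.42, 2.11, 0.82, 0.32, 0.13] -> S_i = 5.42*0.39^i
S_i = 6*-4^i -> [6, -24, 96, -384, 1536]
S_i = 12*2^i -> [12, 24, 48, 96, 192]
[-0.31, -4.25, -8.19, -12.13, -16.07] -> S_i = -0.31 + -3.94*i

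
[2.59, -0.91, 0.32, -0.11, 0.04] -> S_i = 2.59*(-0.35)^i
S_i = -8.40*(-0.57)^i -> [-8.4, 4.79, -2.73, 1.56, -0.89]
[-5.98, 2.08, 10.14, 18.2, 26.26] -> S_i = -5.98 + 8.06*i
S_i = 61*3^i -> [61, 183, 549, 1647, 4941]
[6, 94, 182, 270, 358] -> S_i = 6 + 88*i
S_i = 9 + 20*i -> [9, 29, 49, 69, 89]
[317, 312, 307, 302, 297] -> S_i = 317 + -5*i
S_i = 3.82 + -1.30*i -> [3.82, 2.52, 1.22, -0.08, -1.38]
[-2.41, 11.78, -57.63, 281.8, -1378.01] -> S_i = -2.41*(-4.89)^i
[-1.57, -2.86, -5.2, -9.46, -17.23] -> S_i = -1.57*1.82^i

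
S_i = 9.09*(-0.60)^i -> [9.09, -5.45, 3.27, -1.96, 1.18]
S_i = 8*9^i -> [8, 72, 648, 5832, 52488]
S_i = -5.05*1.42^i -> [-5.05, -7.17, -10.18, -14.46, -20.53]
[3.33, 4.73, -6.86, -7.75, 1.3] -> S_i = Random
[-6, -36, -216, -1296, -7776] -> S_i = -6*6^i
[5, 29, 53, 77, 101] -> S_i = 5 + 24*i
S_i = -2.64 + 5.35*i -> [-2.64, 2.71, 8.06, 13.41, 18.76]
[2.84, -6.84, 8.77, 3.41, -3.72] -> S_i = Random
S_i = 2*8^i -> [2, 16, 128, 1024, 8192]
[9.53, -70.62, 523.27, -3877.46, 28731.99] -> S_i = 9.53*(-7.41)^i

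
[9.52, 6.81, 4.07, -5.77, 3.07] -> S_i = Random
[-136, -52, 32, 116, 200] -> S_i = -136 + 84*i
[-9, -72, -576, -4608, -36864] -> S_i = -9*8^i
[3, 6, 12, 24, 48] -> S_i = 3*2^i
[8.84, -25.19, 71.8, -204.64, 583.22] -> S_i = 8.84*(-2.85)^i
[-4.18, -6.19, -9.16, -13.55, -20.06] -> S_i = -4.18*1.48^i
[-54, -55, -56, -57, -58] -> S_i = -54 + -1*i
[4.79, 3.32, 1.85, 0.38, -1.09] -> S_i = 4.79 + -1.47*i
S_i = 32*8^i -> [32, 256, 2048, 16384, 131072]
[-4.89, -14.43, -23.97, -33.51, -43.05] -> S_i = -4.89 + -9.54*i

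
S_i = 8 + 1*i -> [8, 9, 10, 11, 12]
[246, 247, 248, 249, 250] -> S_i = 246 + 1*i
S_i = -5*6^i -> [-5, -30, -180, -1080, -6480]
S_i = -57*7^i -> [-57, -399, -2793, -19551, -136857]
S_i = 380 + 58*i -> [380, 438, 496, 554, 612]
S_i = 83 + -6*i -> [83, 77, 71, 65, 59]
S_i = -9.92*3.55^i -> [-9.92, -35.22, -125.02, -443.81, -1575.52]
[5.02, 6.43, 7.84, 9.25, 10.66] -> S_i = 5.02 + 1.41*i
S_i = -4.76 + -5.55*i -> [-4.76, -10.31, -15.86, -21.41, -26.96]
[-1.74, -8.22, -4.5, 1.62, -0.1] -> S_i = Random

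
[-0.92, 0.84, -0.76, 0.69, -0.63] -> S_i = -0.92*(-0.91)^i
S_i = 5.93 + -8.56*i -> [5.93, -2.63, -11.19, -19.75, -28.31]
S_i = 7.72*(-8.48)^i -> [7.72, -65.47, 555.15, -4707.66, 39920.94]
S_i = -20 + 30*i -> [-20, 10, 40, 70, 100]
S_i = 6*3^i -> [6, 18, 54, 162, 486]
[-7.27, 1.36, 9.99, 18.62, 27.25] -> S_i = -7.27 + 8.63*i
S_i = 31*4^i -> [31, 124, 496, 1984, 7936]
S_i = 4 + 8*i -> [4, 12, 20, 28, 36]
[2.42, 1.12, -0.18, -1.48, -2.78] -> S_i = 2.42 + -1.30*i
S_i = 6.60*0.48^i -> [6.6, 3.17, 1.52, 0.73, 0.35]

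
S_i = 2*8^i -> [2, 16, 128, 1024, 8192]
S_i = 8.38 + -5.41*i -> [8.38, 2.97, -2.44, -7.85, -13.26]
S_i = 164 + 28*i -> [164, 192, 220, 248, 276]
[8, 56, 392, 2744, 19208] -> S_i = 8*7^i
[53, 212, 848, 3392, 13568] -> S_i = 53*4^i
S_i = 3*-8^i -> [3, -24, 192, -1536, 12288]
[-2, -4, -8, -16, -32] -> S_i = -2*2^i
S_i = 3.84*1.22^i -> [3.84, 4.68, 5.72, 6.97, 8.51]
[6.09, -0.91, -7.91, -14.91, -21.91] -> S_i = 6.09 + -7.00*i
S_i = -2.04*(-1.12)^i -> [-2.04, 2.28, -2.56, 2.87, -3.21]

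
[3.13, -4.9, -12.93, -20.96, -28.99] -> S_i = 3.13 + -8.03*i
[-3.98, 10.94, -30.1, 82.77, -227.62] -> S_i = -3.98*(-2.75)^i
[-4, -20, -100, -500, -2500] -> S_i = -4*5^i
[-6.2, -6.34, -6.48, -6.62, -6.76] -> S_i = -6.20 + -0.14*i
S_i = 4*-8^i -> [4, -32, 256, -2048, 16384]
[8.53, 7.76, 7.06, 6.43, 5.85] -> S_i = 8.53*0.91^i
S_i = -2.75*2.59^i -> [-2.75, -7.12, -18.45, -47.78, -123.75]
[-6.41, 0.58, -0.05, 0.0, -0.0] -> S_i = -6.41*(-0.09)^i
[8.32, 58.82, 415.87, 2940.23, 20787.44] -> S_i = 8.32*7.07^i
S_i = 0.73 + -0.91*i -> [0.73, -0.18, -1.09, -2.0, -2.91]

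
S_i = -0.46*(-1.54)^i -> [-0.46, 0.71, -1.09, 1.68, -2.59]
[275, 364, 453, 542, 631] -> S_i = 275 + 89*i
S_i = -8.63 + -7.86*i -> [-8.63, -16.49, -24.35, -32.21, -40.07]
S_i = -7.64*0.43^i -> [-7.64, -3.29, -1.41, -0.61, -0.26]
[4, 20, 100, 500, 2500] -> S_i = 4*5^i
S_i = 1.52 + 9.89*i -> [1.52, 11.41, 21.3, 31.19, 41.08]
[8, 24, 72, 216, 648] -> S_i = 8*3^i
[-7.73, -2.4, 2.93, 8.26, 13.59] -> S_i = -7.73 + 5.33*i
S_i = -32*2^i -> [-32, -64, -128, -256, -512]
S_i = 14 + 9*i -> [14, 23, 32, 41, 50]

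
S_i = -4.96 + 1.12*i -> [-4.96, -3.84, -2.72, -1.6, -0.48]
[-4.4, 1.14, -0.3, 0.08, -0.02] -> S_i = -4.40*(-0.26)^i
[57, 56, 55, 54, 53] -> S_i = 57 + -1*i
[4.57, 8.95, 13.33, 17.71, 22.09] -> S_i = 4.57 + 4.38*i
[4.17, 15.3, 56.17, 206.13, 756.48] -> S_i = 4.17*3.67^i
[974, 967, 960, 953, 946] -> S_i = 974 + -7*i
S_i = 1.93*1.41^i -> [1.93, 2.72, 3.84, 5.41, 7.63]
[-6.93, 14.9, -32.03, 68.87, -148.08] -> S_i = -6.93*(-2.15)^i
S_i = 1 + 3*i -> [1, 4, 7, 10, 13]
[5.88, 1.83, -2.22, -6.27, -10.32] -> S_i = 5.88 + -4.05*i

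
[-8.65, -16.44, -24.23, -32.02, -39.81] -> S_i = -8.65 + -7.79*i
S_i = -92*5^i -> [-92, -460, -2300, -11500, -57500]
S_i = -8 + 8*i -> [-8, 0, 8, 16, 24]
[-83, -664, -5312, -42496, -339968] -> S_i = -83*8^i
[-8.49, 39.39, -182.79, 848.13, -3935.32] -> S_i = -8.49*(-4.64)^i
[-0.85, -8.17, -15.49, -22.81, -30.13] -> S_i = -0.85 + -7.32*i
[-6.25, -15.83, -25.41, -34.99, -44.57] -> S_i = -6.25 + -9.58*i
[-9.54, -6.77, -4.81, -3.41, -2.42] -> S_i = -9.54*0.71^i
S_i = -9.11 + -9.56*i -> [-9.11, -18.67, -28.23, -37.79, -47.35]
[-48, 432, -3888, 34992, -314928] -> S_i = -48*-9^i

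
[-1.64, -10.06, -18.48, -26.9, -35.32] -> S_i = -1.64 + -8.42*i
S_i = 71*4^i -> [71, 284, 1136, 4544, 18176]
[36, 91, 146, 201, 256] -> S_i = 36 + 55*i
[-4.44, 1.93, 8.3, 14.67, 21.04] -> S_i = -4.44 + 6.37*i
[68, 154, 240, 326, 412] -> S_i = 68 + 86*i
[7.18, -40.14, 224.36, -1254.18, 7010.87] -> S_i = 7.18*(-5.59)^i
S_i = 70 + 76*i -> [70, 146, 222, 298, 374]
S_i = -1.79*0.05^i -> [-1.79, -0.09, -0.0, -0.0, -0.0]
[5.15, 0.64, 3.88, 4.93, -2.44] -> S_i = Random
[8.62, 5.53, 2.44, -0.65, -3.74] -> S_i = 8.62 + -3.09*i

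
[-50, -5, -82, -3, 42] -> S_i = Random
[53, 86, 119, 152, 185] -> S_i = 53 + 33*i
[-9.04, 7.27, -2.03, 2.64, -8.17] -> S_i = Random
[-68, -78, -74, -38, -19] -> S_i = Random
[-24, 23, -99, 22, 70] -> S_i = Random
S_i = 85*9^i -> [85, 765, 6885, 61965, 557685]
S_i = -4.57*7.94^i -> [-4.57, -36.29, -288.11, -2287.59, -18163.44]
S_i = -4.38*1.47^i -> [-4.38, -6.44, -9.46, -13.91, -20.45]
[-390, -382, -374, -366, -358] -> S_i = -390 + 8*i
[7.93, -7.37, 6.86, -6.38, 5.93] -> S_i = 7.93*(-0.93)^i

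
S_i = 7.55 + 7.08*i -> [7.55, 14.63, 21.71, 28.79, 35.87]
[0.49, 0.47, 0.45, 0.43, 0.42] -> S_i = 0.49*0.96^i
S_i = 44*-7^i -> [44, -308, 2156, -15092, 105644]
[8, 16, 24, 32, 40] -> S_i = 8 + 8*i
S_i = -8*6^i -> [-8, -48, -288, -1728, -10368]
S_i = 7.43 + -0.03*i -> [7.43, 7.4, 7.37, 7.34, 7.31]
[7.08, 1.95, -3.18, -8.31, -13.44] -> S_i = 7.08 + -5.13*i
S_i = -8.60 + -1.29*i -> [-8.6, -9.89, -11.18, -12.47, -13.76]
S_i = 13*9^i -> [13, 117, 1053, 9477, 85293]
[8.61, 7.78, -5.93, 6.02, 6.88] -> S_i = Random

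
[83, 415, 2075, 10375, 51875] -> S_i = 83*5^i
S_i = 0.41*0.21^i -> [0.41, 0.09, 0.02, 0.0, 0.0]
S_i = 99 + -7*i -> [99, 92, 85, 78, 71]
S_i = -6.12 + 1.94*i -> [-6.12, -4.18, -2.24, -0.3, 1.64]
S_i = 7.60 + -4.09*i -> [7.6, 3.51, -0.58, -4.67, -8.76]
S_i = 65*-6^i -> [65, -390, 2340, -14040, 84240]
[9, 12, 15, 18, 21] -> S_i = 9 + 3*i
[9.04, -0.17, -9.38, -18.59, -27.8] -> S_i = 9.04 + -9.21*i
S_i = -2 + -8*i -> [-2, -10, -18, -26, -34]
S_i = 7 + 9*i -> [7, 16, 25, 34, 43]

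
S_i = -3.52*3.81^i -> [-3.52, -13.41, -51.1, -194.68, -741.72]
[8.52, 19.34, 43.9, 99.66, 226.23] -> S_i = 8.52*2.27^i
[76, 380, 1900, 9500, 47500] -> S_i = 76*5^i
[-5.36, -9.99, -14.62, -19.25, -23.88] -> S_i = -5.36 + -4.63*i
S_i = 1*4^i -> [1, 4, 16, 64, 256]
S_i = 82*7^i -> [82, 574, 4018, 28126, 196882]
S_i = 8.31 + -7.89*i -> [8.31, 0.42, -7.47, -15.36, -23.25]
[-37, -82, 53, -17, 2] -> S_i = Random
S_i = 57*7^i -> [57, 399, 2793, 19551, 136857]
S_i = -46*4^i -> [-46, -184, -736, -2944, -11776]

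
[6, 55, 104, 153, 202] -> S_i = 6 + 49*i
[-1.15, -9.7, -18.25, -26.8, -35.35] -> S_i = -1.15 + -8.55*i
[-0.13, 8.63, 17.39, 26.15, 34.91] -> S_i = -0.13 + 8.76*i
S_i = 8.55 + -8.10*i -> [8.55, 0.45, -7.65, -15.75, -23.85]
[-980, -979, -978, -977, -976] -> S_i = -980 + 1*i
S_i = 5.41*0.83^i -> [5.41, 4.49, 3.73, 3.09, 2.57]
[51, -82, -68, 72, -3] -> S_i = Random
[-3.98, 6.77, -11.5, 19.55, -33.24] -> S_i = -3.98*(-1.70)^i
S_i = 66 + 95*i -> [66, 161, 256, 351, 446]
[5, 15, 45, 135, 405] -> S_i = 5*3^i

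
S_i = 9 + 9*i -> [9, 18, 27, 36, 45]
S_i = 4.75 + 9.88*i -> [4.75, 14.63, 24.51, 34.39, 44.27]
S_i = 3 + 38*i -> [3, 41, 79, 117, 155]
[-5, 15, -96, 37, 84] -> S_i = Random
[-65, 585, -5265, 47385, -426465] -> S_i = -65*-9^i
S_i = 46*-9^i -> [46, -414, 3726, -33534, 301806]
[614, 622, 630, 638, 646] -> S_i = 614 + 8*i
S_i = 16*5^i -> [16, 80, 400, 2000, 10000]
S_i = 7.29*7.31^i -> [7.29, 53.29, 389.55, 2847.6, 20815.99]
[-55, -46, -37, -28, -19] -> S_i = -55 + 9*i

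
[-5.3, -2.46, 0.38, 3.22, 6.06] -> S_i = -5.30 + 2.84*i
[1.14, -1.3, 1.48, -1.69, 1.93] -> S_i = 1.14*(-1.14)^i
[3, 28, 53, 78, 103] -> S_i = 3 + 25*i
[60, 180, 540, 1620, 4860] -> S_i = 60*3^i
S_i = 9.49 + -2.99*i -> [9.49, 6.5, 3.51, 0.52, -2.47]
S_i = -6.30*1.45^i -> [-6.3, -9.14, -13.25, -19.21, -27.85]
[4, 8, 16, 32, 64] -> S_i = 4*2^i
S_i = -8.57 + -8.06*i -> [-8.57, -16.63, -24.69, -32.75, -40.81]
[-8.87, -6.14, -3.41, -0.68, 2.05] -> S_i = -8.87 + 2.73*i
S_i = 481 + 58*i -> [481, 539, 597, 655, 713]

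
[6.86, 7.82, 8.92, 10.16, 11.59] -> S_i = 6.86*1.14^i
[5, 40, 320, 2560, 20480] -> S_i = 5*8^i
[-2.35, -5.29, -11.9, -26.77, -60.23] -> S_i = -2.35*2.25^i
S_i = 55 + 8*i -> [55, 63, 71, 79, 87]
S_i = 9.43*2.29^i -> [9.43, 21.59, 49.45, 113.24, 259.33]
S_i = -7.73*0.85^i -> [-7.73, -6.57, -5.58, -4.75, -4.04]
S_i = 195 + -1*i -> [195, 194, 193, 192, 191]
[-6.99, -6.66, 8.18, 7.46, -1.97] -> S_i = Random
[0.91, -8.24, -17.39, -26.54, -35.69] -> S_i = 0.91 + -9.15*i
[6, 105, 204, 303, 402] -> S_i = 6 + 99*i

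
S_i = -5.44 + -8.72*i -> [-5.44, -14.16, -22.88, -31.6, -40.32]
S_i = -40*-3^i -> [-40, 120, -360, 1080, -3240]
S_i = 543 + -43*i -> [543, 500, 457, 414, 371]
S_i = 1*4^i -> [1, 4, 16, 64, 256]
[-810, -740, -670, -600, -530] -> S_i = -810 + 70*i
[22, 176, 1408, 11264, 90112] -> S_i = 22*8^i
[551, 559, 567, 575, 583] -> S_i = 551 + 8*i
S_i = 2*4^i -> [2, 8, 32, 128, 512]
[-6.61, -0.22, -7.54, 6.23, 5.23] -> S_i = Random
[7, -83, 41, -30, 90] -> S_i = Random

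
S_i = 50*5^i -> [50, 250, 1250, 6250, 31250]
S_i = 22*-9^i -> [22, -198, 1782, -16038, 144342]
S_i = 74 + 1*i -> [74, 75, 76, 77, 78]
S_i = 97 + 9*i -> [97, 106, 115, 124, 133]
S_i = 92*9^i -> [92, 828, 7452, 67068, 603612]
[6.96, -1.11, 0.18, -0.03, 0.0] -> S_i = 6.96*(-0.16)^i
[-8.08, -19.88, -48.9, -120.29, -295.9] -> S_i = -8.08*2.46^i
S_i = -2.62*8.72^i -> [-2.62, -22.85, -199.22, -1737.2, -15148.42]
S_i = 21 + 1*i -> [21, 22, 23, 24, 25]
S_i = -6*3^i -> [-6, -18, -54, -162, -486]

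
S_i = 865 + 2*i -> [865, 867, 869, 871, 873]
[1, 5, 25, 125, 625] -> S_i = 1*5^i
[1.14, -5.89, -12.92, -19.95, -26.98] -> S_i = 1.14 + -7.03*i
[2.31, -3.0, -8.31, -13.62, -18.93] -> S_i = 2.31 + -5.31*i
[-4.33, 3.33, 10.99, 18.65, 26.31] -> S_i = -4.33 + 7.66*i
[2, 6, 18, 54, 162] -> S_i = 2*3^i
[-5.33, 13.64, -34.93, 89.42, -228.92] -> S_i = -5.33*(-2.56)^i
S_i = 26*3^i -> [26, 78, 234, 702, 2106]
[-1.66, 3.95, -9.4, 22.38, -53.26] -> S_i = -1.66*(-2.38)^i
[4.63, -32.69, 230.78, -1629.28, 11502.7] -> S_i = 4.63*(-7.06)^i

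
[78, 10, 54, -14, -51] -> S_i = Random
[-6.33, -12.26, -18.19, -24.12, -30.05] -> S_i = -6.33 + -5.93*i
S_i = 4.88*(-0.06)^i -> [4.88, -0.29, 0.02, -0.0, 0.0]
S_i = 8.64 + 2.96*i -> [8.64, 11.6, 14.56, 17.52, 20.48]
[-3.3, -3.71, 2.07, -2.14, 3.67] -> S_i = Random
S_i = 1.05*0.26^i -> [1.05, 0.27, 0.07, 0.02, 0.0]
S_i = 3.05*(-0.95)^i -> [3.05, -2.9, 2.75, -2.61, 2.48]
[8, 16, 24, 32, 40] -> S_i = 8 + 8*i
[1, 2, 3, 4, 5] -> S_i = 1 + 1*i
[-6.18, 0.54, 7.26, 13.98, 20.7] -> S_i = -6.18 + 6.72*i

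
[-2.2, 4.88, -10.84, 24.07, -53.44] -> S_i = -2.20*(-2.22)^i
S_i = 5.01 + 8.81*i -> [5.01, 13.82, 22.63, 31.44, 40.25]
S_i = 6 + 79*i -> [6, 85, 164, 243, 322]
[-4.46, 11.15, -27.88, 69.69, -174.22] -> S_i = -4.46*(-2.50)^i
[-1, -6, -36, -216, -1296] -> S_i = -1*6^i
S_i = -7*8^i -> [-7, -56, -448, -3584, -28672]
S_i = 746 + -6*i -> [746, 740, 734, 728, 722]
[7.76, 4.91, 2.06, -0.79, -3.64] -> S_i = 7.76 + -2.85*i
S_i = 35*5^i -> [35, 175, 875, 4375, 21875]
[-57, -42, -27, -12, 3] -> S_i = -57 + 15*i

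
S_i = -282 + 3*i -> [-282, -279, -276, -273, -270]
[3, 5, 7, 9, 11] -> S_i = 3 + 2*i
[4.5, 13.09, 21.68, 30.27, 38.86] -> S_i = 4.50 + 8.59*i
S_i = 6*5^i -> [6, 30, 150, 750, 3750]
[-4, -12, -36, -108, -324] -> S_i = -4*3^i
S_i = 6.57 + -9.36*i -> [6.57, -2.79, -12.15, -21.51, -30.87]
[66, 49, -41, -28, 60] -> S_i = Random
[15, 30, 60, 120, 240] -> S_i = 15*2^i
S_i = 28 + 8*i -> [28, 36, 44, 52, 60]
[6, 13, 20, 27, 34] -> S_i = 6 + 7*i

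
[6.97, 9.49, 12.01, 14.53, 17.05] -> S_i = 6.97 + 2.52*i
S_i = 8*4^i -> [8, 32, 128, 512, 2048]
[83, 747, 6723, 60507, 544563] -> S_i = 83*9^i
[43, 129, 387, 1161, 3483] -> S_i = 43*3^i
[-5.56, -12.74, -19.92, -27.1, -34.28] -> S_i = -5.56 + -7.18*i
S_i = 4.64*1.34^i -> [4.64, 6.22, 8.33, 11.16, 14.96]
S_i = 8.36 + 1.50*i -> [8.36, 9.86, 11.36, 12.86, 14.36]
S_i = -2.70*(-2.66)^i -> [-2.7, 7.18, -19.1, 50.82, -135.17]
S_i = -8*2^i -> [-8, -16, -32, -64, -128]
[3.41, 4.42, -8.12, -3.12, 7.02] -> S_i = Random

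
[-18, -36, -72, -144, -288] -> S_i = -18*2^i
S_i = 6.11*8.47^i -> [6.11, 51.75, 438.34, 3712.71, 31446.68]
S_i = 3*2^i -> [3, 6, 12, 24, 48]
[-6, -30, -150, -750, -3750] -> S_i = -6*5^i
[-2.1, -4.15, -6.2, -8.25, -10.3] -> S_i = -2.10 + -2.05*i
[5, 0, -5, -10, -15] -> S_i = 5 + -5*i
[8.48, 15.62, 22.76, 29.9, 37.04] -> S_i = 8.48 + 7.14*i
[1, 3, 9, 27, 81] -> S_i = 1*3^i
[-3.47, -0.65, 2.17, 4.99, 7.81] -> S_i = -3.47 + 2.82*i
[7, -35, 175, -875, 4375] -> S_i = 7*-5^i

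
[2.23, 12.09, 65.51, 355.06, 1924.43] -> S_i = 2.23*5.42^i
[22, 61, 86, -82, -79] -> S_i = Random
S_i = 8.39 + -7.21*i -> [8.39, 1.18, -6.03, -13.24, -20.45]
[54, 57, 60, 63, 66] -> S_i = 54 + 3*i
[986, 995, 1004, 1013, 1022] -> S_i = 986 + 9*i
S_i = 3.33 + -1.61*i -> [3.33, 1.72, 0.11, -1.5, -3.11]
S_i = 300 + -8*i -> [300, 292, 284, 276, 268]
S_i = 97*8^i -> [97, 776, 6208, 49664, 397312]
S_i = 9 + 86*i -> [9, 95, 181, 267, 353]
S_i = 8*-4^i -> [8, -32, 128, -512, 2048]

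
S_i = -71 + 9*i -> [-71, -62, -53, -44, -35]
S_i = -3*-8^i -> [-3, 24, -192, 1536, -12288]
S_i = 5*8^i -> [5, 40, 320, 2560, 20480]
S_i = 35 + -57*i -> [35, -22, -79, -136, -193]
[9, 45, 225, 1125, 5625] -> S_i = 9*5^i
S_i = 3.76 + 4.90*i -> [3.76, 8.66, 13.56, 18.46, 23.36]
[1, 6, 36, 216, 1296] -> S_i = 1*6^i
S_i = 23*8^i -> [23, 184, 1472, 11776, 94208]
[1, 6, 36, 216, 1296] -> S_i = 1*6^i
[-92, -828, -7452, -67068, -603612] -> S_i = -92*9^i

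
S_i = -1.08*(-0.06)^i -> [-1.08, 0.06, -0.0, 0.0, -0.0]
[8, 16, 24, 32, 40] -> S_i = 8 + 8*i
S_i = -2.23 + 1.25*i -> [-2.23, -0.98, 0.27, 1.52, 2.77]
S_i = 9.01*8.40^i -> [9.01, 75.68, 635.75, 5340.26, 44858.21]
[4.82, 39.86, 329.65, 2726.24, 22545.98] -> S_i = 4.82*8.27^i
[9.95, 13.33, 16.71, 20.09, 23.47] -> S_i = 9.95 + 3.38*i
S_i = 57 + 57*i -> [57, 114, 171, 228, 285]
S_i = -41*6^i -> [-41, -246, -1476, -8856, -53136]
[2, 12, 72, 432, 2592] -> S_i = 2*6^i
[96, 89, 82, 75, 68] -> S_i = 96 + -7*i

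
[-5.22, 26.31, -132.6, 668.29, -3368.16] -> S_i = -5.22*(-5.04)^i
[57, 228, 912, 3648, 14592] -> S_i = 57*4^i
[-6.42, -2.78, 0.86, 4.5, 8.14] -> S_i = -6.42 + 3.64*i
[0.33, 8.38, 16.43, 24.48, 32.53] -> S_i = 0.33 + 8.05*i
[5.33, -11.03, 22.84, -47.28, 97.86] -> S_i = 5.33*(-2.07)^i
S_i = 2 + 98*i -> [2, 100, 198, 296, 394]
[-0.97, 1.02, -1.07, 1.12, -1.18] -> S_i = -0.97*(-1.05)^i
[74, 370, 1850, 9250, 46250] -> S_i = 74*5^i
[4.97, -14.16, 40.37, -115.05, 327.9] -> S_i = 4.97*(-2.85)^i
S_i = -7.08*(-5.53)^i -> [-7.08, 39.15, -216.51, 1197.32, -6621.16]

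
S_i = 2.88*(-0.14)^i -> [2.88, -0.4, 0.06, -0.01, 0.0]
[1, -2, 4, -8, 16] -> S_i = 1*-2^i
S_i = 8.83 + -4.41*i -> [8.83, 4.42, 0.01, -4.4, -8.81]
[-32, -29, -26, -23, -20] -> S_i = -32 + 3*i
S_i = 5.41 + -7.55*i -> [5.41, -2.14, -9.69, -17.24, -24.79]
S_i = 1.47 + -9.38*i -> [1.47, -7.91, -17.29, -26.67, -36.05]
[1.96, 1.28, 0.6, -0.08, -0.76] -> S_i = 1.96 + -0.68*i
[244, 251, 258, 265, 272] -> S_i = 244 + 7*i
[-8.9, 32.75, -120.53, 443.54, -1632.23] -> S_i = -8.90*(-3.68)^i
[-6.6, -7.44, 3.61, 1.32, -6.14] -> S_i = Random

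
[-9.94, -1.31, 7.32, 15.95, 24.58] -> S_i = -9.94 + 8.63*i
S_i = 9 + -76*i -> [9, -67, -143, -219, -295]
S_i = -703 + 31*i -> [-703, -672, -641, -610, -579]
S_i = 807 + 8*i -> [807, 815, 823, 831, 839]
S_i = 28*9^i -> [28, 252, 2268, 20412, 183708]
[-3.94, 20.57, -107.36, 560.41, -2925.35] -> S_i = -3.94*(-5.22)^i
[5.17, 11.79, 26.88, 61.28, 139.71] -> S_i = 5.17*2.28^i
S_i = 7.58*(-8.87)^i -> [7.58, -67.23, 596.37, -5289.81, 46920.61]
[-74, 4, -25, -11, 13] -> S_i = Random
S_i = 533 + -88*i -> [533, 445, 357, 269, 181]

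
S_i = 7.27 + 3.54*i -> [7.27, 10.81, 14.35, 17.89, 21.43]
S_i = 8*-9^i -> [8, -72, 648, -5832, 52488]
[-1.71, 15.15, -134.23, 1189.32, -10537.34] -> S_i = -1.71*(-8.86)^i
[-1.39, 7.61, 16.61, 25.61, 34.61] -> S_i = -1.39 + 9.00*i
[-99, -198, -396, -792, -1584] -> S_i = -99*2^i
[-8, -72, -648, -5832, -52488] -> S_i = -8*9^i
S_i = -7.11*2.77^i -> [-7.11, -19.69, -54.55, -151.12, -418.59]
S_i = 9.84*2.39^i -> [9.84, 23.52, 56.21, 134.33, 321.06]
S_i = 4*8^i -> [4, 32, 256, 2048, 16384]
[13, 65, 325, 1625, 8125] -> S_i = 13*5^i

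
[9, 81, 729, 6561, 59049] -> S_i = 9*9^i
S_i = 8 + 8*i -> [8, 16, 24, 32, 40]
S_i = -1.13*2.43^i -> [-1.13, -2.75, -6.67, -16.21, -39.4]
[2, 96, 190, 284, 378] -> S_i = 2 + 94*i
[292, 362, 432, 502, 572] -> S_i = 292 + 70*i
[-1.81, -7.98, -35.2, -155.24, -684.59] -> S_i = -1.81*4.41^i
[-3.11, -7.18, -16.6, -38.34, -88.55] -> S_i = -3.11*2.31^i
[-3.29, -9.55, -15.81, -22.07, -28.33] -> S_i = -3.29 + -6.26*i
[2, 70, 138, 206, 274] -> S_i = 2 + 68*i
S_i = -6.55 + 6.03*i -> [-6.55, -0.52, 5.51, 11.54, 17.57]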